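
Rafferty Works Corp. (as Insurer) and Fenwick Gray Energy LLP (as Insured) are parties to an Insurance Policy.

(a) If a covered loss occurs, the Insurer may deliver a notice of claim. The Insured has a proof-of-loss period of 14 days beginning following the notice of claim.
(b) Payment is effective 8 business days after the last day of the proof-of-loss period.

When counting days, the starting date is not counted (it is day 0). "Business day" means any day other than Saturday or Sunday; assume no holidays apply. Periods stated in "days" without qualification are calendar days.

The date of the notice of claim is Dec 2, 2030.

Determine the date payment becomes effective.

Dec 26, 2030

Adding 14 calendar days to Dec 2, 2030 gives Dec 16, 2030, which is the last day of the proof-of-loss period.
The date payment becomes effective: 8 business days after Monday, Dec 16, 2030, skipping weekends — Dec 17, Dec 18, Dec 19, Dec 20, Dec 23, Dec 24, Dec 25, Dec 26 — lands on Thursday, Dec 26, 2030.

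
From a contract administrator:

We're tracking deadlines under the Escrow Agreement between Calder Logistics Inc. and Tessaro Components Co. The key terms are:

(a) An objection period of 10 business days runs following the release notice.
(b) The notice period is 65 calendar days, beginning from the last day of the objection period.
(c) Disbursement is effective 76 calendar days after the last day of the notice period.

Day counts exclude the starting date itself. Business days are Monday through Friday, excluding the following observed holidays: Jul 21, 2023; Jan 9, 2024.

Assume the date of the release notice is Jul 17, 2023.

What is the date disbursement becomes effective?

The last day of the objection period: counting 10 business days from Monday, Jul 17, 2023 (Jul 18, Jul 19, Jul 20, Jul 24, Jul 25, Jul 26, Jul 27, Jul 28, Jul 31, Aug 1, skipping weekends and the listed holiday on Jul 21) reaches Tuesday, Aug 1, 2023.
Adding 65 calendar days to Aug 1, 2023 gives Oct 5, 2023, which is the last day of the notice period.
The date disbursement becomes effective: Oct 5, 2023 + 76 days = Dec 20, 2023.

Dec 20, 2023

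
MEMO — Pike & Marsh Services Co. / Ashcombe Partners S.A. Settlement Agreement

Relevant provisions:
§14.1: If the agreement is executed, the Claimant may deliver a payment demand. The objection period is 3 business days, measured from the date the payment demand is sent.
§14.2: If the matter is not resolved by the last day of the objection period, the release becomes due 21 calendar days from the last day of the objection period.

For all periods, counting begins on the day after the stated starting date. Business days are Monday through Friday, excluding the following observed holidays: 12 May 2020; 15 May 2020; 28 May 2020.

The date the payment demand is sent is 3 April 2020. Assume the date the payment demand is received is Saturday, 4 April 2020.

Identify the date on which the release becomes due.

From Friday, 3 April 2020, 3 business days (Apr 6, Apr 7, Apr 8, skipping weekends) brings us to Wednesday, 8 April 2020, which is the last day of the objection period.
The date on which the release becomes due: 8 April 2020 + 21 days = 29 April 2020.

29 April 2020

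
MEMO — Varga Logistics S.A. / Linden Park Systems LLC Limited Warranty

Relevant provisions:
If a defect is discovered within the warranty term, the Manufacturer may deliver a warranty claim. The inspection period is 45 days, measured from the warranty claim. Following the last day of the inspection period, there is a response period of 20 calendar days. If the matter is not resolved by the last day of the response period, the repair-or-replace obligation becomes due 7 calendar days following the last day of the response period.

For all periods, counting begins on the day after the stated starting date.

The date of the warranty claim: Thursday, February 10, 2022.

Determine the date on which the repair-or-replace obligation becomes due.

The last day of the inspection period: February 10, 2022 + 45 days = March 27, 2022.
The last day of the response period: 20 calendar days after March 27, 2022 is April 16, 2022.
The date on which the repair-or-replace obligation becomes due: April 16, 2022 + 7 days = April 23, 2022.

April 23, 2022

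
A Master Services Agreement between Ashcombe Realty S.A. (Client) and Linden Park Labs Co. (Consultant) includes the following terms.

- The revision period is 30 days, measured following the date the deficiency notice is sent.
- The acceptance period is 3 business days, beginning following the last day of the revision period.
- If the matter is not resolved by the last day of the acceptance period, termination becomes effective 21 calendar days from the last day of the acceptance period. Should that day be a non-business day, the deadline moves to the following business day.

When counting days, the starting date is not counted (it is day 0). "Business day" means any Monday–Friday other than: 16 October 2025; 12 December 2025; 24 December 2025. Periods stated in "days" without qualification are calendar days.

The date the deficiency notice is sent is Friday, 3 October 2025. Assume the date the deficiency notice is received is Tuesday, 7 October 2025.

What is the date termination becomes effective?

Adding 30 calendar days to 3 October 2025 gives 2 November 2025, which is the last day of the revision period.
The last day of the acceptance period: 3 business days after Sunday, 2 November 2025, skipping weekends — Nov 3, Nov 4, Nov 5 — lands on Wednesday, 5 November 2025.
Adding 21 calendar days to 5 November 2025 gives 26 November 2025, which is the date termination becomes effective. 26 November 2025 is a Wednesday and is not a listed holiday, so no roll-forward applies.

26 November 2025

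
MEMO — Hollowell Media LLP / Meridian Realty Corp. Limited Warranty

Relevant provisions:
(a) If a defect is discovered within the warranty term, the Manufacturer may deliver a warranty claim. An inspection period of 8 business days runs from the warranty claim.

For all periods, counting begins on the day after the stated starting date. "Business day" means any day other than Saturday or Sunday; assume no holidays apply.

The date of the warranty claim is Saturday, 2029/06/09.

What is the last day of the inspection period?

2029/06/20

From Saturday, 2029/06/09, 8 business days (Jun 11, Jun 12, Jun 13, Jun 14, Jun 15, Jun 18, Jun 19, Jun 20, skipping weekends) brings us to Wednesday, 2029/06/20, which is the last day of the inspection period.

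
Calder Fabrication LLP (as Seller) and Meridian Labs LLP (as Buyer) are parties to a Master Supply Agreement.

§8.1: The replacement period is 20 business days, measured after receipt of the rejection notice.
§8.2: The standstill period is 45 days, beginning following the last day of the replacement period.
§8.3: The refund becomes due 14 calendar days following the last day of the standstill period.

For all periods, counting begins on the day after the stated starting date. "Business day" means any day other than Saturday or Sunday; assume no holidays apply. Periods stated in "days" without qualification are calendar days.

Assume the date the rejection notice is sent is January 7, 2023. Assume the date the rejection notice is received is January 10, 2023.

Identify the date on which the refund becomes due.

April 7, 2023

The last day of the replacement period: counting 20 business days from Tuesday, January 10, 2023 (Jan 11, Jan 12, Jan 13, Jan 16, …, Feb 3, Feb 6, Feb 7, skipping weekends) reaches Tuesday, February 7, 2023.
The last day of the standstill period: 45 calendar days after February 7, 2023 is March 24, 2023.
The date on which the refund becomes due: 14 calendar days after March 24, 2023 is April 7, 2023.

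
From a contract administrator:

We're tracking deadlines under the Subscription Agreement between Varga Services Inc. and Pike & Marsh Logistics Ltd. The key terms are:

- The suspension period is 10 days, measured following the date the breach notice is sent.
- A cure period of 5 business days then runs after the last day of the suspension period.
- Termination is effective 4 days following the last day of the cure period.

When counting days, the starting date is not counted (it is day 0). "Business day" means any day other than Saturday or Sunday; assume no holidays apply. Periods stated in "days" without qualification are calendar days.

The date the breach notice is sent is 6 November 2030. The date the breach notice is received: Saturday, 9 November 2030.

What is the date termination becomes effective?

26 November 2030

Adding 10 calendar days to 6 November 2030 gives 16 November 2030, which is the last day of the suspension period.
The last day of the cure period: 5 business days after Saturday, 16 November 2030, skipping weekends — Nov 18, Nov 19, Nov 20, Nov 21, Nov 22 — lands on Friday, 22 November 2030.
The date termination becomes effective: 22 November 2030 + 4 days = 26 November 2030.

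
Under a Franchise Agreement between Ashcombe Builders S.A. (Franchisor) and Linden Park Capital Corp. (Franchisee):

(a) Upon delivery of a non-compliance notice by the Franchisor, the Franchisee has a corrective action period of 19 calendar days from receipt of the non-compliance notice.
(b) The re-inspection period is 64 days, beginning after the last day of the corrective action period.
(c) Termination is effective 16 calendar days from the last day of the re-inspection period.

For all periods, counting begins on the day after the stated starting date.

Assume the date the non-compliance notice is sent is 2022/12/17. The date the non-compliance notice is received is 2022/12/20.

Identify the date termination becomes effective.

Adding 19 calendar days to 2022/12/20 gives 2023/01/08, which is the last day of the corrective action period.
Adding 64 calendar days to 2023/01/08 gives 2023/03/13, which is the last day of the re-inspection period.
The date termination becomes effective: 16 calendar days after 2023/03/13 is 2023/03/29.

2023/03/29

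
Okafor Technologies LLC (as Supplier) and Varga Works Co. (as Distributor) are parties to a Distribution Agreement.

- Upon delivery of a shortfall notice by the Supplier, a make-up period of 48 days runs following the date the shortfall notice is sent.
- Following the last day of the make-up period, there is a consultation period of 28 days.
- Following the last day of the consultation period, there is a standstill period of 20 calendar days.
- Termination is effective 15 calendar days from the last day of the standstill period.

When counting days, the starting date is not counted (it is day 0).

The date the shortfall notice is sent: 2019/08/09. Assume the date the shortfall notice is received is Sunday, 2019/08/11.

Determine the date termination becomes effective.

2019/11/28

The last day of the make-up period: 2019/08/09 + 48 days = 2019/09/26.
The last day of the consultation period: 2019/09/26 + 28 days = 2019/10/24.
The last day of the standstill period: 20 calendar days after 2019/10/24 is 2019/11/13.
The date termination becomes effective: 2019/11/13 + 15 days = 2019/11/28.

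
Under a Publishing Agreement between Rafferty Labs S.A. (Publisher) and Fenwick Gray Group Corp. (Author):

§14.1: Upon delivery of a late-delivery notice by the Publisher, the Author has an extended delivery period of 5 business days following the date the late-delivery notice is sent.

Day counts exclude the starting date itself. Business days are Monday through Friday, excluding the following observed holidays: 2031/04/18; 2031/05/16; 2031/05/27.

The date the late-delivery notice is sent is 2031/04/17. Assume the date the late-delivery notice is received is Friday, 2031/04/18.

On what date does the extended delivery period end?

2031/04/25

From Thursday, 2031/04/17, 5 business days (Apr 21, Apr 22, Apr 23, Apr 24, Apr 25, skipping weekends and the listed holiday on Apr 18) brings us to Friday, 2031/04/25, which is the last day of the extended delivery period.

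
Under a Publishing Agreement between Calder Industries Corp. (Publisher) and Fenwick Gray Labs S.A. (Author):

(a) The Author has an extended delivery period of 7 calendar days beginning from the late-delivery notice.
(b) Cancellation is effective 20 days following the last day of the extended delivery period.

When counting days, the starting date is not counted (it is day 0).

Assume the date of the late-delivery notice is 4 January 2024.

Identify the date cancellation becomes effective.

The last day of the extended delivery period: 7 calendar days after 4 January 2024 is 11 January 2024.
The date cancellation becomes effective: 11 January 2024 + 20 days = 31 January 2024.

31 January 2024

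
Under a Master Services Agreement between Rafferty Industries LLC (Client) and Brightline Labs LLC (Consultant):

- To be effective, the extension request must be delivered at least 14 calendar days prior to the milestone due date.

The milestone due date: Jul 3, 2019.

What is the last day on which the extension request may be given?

Counting back 14 calendar days from Jul 3, 2019 gives Jun 19, 2019.

Jun 19, 2019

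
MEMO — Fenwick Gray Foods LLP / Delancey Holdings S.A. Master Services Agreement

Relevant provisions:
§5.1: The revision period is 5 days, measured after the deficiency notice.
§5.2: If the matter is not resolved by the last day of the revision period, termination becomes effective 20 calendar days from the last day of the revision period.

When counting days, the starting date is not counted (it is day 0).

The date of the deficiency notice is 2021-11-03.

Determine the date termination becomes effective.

Adding 5 calendar days to 2021-11-03 gives 2021-11-08, which is the last day of the revision period.
Adding 20 calendar days to 2021-11-08 gives 2021-11-28, which is the date termination becomes effective.

2021-11-28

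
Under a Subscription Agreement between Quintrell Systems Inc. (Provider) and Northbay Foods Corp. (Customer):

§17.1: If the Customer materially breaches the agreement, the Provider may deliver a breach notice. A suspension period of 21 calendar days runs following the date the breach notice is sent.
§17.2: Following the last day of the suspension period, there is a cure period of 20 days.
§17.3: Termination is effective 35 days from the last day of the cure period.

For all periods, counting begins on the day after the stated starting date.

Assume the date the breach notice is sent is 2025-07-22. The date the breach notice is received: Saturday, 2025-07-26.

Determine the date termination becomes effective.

The last day of the suspension period: 2025-07-22 + 21 days = 2025-08-12.
Adding 20 calendar days to 2025-08-12 gives 2025-09-01, which is the last day of the cure period.
Adding 35 calendar days to 2025-09-01 gives 2025-10-06, which is the date termination becomes effective.

2025-10-06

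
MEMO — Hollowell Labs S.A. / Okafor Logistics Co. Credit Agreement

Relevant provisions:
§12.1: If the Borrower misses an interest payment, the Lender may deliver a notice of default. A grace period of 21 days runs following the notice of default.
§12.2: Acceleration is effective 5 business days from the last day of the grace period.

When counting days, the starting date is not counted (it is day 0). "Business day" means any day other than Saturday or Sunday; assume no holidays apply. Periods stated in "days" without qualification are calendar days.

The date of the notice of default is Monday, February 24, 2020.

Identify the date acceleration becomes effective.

The last day of the grace period: February 24, 2020 + 21 days = March 16, 2020.
The date acceleration becomes effective: counting 5 business days from Monday, March 16, 2020 (Mar 17, Mar 18, Mar 19, Mar 20, Mar 23, skipping weekends) reaches Monday, March 23, 2020.

March 23, 2020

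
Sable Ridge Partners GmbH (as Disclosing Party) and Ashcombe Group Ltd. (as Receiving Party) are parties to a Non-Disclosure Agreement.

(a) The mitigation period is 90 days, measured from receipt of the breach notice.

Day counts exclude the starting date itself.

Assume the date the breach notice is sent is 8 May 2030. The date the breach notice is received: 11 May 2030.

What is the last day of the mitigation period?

The last day of the mitigation period: 11 May 2030 + 90 days = 9 August 2030.

9 August 2030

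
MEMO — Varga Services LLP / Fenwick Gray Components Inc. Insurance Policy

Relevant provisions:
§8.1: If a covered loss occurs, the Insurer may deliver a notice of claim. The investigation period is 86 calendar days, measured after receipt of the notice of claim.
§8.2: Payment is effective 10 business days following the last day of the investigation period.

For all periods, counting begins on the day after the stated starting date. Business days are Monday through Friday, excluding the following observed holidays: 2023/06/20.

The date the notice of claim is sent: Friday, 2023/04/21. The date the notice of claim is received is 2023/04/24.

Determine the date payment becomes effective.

2023/08/02

The last day of the investigation period: 2023/04/24 + 86 days = 2023/07/19.
The date payment becomes effective: counting 10 business days from Wednesday, 2023/07/19 (Jul 20, Jul 21, Jul 24, Jul 25, Jul 26, Jul 27, Jul 28, Jul 31, Aug 1, Aug 2, skipping weekends) reaches Wednesday, 2023/08/02.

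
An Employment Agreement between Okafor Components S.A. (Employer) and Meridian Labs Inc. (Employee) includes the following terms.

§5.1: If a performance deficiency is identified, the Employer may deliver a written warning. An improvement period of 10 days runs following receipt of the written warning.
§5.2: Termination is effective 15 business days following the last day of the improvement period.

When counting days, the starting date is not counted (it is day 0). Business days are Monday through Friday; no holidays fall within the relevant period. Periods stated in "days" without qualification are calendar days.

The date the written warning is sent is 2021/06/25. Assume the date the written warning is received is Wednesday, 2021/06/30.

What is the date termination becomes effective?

2021/07/30

The last day of the improvement period: 2021/06/30 + 10 days = 2021/07/10.
From Saturday, 2021/07/10, 15 business days (Jul 12, Jul 13, Jul 14, Jul 15, …, Jul 28, Jul 29, Jul 30, skipping weekends) brings us to Friday, 2021/07/30, which is the date termination becomes effective.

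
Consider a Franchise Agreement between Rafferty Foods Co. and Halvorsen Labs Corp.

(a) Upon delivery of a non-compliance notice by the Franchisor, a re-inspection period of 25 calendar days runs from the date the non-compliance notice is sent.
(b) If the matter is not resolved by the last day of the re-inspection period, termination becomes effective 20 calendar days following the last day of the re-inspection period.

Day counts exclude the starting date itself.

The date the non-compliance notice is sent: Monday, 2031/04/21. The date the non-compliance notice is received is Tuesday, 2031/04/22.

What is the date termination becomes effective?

2031/06/05

Adding 25 calendar days to 2031/04/21 gives 2031/05/16, which is the last day of the re-inspection period.
Adding 20 calendar days to 2031/05/16 gives 2031/06/05, which is the date termination becomes effective.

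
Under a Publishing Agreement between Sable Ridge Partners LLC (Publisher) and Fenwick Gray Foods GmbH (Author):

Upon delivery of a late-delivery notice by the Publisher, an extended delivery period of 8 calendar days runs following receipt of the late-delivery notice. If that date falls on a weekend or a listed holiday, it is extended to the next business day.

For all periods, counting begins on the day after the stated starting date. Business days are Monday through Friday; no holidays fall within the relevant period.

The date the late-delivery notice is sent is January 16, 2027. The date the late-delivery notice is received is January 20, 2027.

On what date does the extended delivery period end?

The last day of the extended delivery period: 8 calendar days after January 20, 2027 is January 28, 2027. January 28, 2027 is a Thursday, so no roll-forward applies.

January 28, 2027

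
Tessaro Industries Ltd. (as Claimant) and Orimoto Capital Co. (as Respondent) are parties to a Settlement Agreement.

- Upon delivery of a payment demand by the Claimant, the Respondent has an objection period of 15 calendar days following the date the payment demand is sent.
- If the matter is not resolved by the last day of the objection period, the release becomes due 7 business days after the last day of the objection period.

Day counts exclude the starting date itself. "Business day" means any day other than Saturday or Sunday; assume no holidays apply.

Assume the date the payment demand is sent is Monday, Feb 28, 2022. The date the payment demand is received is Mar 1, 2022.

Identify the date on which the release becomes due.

Mar 24, 2022

The last day of the objection period: 15 calendar days after Feb 28, 2022 is Mar 15, 2022.
The date on which the release becomes due: 7 business days after Tuesday, Mar 15, 2022, skipping weekends — Mar 16, Mar 17, Mar 18, Mar 21, Mar 22, Mar 23, Mar 24 — lands on Thursday, Mar 24, 2022.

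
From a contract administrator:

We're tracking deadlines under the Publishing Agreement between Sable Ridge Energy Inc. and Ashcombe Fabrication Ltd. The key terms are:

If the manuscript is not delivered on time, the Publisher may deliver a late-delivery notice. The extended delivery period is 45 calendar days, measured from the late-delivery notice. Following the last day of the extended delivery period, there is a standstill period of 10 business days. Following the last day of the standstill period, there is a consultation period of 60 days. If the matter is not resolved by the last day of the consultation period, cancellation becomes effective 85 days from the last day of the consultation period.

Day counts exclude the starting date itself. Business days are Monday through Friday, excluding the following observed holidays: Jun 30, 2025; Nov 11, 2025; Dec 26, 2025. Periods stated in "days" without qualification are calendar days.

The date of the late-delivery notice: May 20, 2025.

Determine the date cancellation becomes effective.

Dec 10, 2025

The last day of the extended delivery period: May 20, 2025 + 45 days = Jul 4, 2025.
The last day of the standstill period: 10 business days after Friday, Jul 4, 2025, skipping weekends — Jul 7, Jul 8, Jul 9, Jul 10, Jul 11, Jul 14, Jul 15, Jul 16, Jul 17, Jul 18 — lands on Friday, Jul 18, 2025.
Adding 60 calendar days to Jul 18, 2025 gives Sep 16, 2025, which is the last day of the consultation period.
Adding 85 calendar days to Sep 16, 2025 gives Dec 10, 2025, which is the date cancellation becomes effective.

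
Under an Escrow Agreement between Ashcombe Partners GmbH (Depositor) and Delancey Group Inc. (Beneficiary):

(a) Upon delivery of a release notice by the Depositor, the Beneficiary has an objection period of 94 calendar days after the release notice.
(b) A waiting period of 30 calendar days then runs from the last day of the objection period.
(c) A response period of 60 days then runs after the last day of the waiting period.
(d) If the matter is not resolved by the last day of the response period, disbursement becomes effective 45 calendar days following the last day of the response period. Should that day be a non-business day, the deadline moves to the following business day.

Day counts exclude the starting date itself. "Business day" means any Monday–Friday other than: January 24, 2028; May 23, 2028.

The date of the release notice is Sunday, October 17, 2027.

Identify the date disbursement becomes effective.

June 2, 2028

The last day of the objection period: October 17, 2027 + 94 days = January 19, 2028.
The last day of the waiting period: 30 calendar days after January 19, 2028 is February 18, 2028.
The last day of the response period: 60 calendar days after February 18, 2028 is April 18, 2028.
The date disbursement becomes effective: 45 calendar days after April 18, 2028 is June 2, 2028. June 2, 2028 is a Friday and is not a listed holiday, so no roll-forward applies.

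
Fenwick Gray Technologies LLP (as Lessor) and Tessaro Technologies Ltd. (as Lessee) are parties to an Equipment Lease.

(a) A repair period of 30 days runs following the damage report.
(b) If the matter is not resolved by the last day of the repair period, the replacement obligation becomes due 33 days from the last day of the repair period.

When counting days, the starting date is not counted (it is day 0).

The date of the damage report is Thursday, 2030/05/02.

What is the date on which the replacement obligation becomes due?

The last day of the repair period: 2030/05/02 + 30 days = 2030/06/01.
Adding 33 calendar days to 2030/06/01 gives 2030/07/04, which is the date on which the replacement obligation becomes due.

2030/07/04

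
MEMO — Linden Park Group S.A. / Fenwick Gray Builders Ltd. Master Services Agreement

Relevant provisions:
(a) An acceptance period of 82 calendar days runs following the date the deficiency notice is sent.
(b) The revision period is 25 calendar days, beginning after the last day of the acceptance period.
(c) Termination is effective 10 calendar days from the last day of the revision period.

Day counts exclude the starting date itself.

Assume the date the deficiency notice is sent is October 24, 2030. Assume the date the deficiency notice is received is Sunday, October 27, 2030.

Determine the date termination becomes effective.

The last day of the acceptance period: October 24, 2030 + 82 days = January 14, 2031.
The last day of the revision period: 25 calendar days after January 14, 2031 is February 8, 2031.
Adding 10 calendar days to February 8, 2031 gives February 18, 2031, which is the date termination becomes effective.

February 18, 2031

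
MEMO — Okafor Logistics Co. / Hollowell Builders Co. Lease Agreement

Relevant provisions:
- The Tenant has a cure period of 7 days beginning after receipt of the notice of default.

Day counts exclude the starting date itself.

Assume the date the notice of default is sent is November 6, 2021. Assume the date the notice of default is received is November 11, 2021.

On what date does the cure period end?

Adding 7 calendar days to November 11, 2021 gives November 18, 2021, which is the last day of the cure period.

November 18, 2021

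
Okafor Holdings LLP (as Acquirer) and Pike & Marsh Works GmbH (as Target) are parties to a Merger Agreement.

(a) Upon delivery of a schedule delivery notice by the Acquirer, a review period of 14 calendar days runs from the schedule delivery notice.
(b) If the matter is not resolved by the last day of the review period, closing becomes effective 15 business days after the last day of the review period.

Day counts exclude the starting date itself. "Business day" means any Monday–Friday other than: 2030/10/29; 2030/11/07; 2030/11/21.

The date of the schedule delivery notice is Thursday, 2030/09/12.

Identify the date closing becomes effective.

The last day of the review period: 14 calendar days after 2030/09/12 is 2030/09/26.
The date closing becomes effective: counting 15 business days from Thursday, 2030/09/26 (Sep 27, Sep 30, Oct 1, Oct 2, …, Oct 15, Oct 16, Oct 17, skipping weekends) reaches Thursday, 2030/10/17.

2030/10/17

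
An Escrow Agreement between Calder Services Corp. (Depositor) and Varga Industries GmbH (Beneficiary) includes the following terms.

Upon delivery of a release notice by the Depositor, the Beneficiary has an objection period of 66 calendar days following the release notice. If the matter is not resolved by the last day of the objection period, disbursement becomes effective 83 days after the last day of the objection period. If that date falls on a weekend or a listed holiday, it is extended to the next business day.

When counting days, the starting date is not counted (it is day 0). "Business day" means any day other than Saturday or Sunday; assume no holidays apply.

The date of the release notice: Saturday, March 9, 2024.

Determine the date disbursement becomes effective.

August 5, 2024

Adding 66 calendar days to March 9, 2024 gives May 14, 2024, which is the last day of the objection period.
The date disbursement becomes effective: 83 calendar days after May 14, 2024 is August 5, 2024. August 5, 2024 is a Monday, so no roll-forward applies.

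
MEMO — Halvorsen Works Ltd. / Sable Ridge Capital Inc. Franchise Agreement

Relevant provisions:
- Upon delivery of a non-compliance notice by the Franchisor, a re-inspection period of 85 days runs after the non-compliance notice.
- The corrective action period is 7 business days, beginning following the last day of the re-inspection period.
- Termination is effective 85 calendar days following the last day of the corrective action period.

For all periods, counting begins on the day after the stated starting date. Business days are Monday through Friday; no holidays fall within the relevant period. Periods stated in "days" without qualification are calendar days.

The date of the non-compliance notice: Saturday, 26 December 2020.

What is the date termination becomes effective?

23 June 2021

The last day of the re-inspection period: 26 December 2020 + 85 days = 21 March 2021.
The last day of the corrective action period: 7 business days after Sunday, 21 March 2021, skipping weekends — Mar 22, Mar 23, Mar 24, Mar 25, Mar 26, Mar 29, Mar 30 — lands on Tuesday, 30 March 2021.
Adding 85 calendar days to 30 March 2021 gives 23 June 2021, which is the date termination becomes effective.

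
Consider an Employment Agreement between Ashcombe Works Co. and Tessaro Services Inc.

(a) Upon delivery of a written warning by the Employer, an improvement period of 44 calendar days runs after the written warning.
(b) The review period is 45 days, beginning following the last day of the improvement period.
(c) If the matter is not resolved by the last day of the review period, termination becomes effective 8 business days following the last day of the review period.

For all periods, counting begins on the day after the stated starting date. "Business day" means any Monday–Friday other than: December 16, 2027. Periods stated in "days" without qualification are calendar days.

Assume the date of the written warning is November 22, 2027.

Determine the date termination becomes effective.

Adding 44 calendar days to November 22, 2027 gives January 5, 2028, which is the last day of the improvement period.
Adding 45 calendar days to January 5, 2028 gives February 19, 2028, which is the last day of the review period.
The date termination becomes effective: 8 business days after Saturday, February 19, 2028, skipping weekends — Feb 21, Feb 22, Feb 23, Feb 24, Feb 25, Feb 28, Feb 29, Mar 1 — lands on Wednesday, March 1, 2028.

March 1, 2028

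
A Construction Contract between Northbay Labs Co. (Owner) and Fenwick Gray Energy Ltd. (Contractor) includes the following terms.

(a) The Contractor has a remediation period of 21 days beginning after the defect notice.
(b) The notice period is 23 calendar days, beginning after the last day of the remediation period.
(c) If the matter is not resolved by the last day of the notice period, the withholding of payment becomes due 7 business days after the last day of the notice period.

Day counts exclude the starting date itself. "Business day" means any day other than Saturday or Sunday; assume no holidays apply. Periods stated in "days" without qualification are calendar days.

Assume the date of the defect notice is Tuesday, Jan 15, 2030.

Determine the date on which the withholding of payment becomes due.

Adding 21 calendar days to Jan 15, 2030 gives Feb 5, 2030, which is the last day of the remediation period.
The last day of the notice period: 23 calendar days after Feb 5, 2030 is Feb 28, 2030.
The date on which the withholding of payment becomes due: counting 7 business days from Thursday, Feb 28, 2030 (Mar 1, Mar 4, Mar 5, Mar 6, Mar 7, Mar 8, Mar 11, skipping weekends) reaches Monday, Mar 11, 2030.

Mar 11, 2030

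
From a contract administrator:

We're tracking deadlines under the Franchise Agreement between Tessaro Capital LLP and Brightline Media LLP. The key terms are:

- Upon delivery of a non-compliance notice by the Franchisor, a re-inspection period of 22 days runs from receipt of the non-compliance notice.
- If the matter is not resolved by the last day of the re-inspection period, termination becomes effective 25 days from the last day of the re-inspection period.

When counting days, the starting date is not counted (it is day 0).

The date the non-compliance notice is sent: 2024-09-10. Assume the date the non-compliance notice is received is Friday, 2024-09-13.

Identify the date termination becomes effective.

2024-10-30

The last day of the re-inspection period: 22 calendar days after 2024-09-13 is 2024-10-05.
The date termination becomes effective: 25 calendar days after 2024-10-05 is 2024-10-30.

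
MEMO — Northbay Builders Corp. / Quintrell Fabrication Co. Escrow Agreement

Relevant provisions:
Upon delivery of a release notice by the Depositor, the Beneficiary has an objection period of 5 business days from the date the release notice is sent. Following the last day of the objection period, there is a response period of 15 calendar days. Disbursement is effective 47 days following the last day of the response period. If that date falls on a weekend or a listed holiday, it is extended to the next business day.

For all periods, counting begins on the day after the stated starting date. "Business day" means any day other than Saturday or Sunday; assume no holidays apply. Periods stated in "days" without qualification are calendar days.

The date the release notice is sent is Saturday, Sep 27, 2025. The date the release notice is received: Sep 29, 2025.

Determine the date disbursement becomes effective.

The last day of the objection period: counting 5 business days from Saturday, Sep 27, 2025 (Sep 29, Sep 30, Oct 1, Oct 2, Oct 3, skipping weekends) reaches Friday, Oct 3, 2025.
The last day of the response period: Oct 3, 2025 + 15 days = Oct 18, 2025.
The date disbursement becomes effective: Oct 18, 2025 + 47 days = Dec 4, 2025. Dec 4, 2025 is a Thursday, so no roll-forward applies.

Dec 4, 2025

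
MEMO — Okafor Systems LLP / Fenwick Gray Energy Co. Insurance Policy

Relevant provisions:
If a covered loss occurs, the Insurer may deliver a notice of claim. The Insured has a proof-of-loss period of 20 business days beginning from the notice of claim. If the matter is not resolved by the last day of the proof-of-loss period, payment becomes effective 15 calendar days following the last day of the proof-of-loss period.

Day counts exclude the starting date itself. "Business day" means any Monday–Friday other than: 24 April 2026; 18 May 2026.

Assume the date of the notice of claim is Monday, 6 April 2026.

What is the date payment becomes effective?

The last day of the proof-of-loss period: 20 business days after Monday, 6 April 2026, skipping weekends and the listed holiday on Apr 24 — Apr 7, Apr 8, Apr 9, Apr 10, …, May 1, May 4, May 5 — lands on Tuesday, 5 May 2026.
Adding 15 calendar days to 5 May 2026 gives 20 May 2026, which is the date payment becomes effective.

20 May 2026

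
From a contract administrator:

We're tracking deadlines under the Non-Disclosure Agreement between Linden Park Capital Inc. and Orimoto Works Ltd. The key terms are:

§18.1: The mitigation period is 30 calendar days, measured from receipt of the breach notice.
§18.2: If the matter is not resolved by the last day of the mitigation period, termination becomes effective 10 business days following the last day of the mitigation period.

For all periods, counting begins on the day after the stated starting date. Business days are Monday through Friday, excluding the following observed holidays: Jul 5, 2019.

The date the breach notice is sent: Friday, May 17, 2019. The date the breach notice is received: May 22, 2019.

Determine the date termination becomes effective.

The last day of the mitigation period: 30 calendar days after May 22, 2019 is Jun 21, 2019.
The date termination becomes effective: counting 10 business days from Friday, Jun 21, 2019 (Jun 24, Jun 25, Jun 26, Jun 27, Jun 28, Jul 1, Jul 2, Jul 3, Jul 4, Jul 8, skipping weekends and the listed holiday on Jul 5) reaches Monday, Jul 8, 2019.

Jul 8, 2019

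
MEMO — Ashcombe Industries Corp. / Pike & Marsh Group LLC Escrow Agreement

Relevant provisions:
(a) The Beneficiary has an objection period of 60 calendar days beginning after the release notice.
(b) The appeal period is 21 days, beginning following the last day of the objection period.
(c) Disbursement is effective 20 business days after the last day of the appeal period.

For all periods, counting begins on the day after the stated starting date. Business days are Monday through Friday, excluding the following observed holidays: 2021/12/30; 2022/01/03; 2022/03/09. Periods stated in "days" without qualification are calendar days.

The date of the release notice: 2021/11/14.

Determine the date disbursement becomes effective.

The last day of the objection period: 60 calendar days after 2021/11/14 is 2022/01/13.
The last day of the appeal period: 21 calendar days after 2022/01/13 is 2022/02/03.
From Thursday, 2022/02/03, 20 business days (Feb 4, Feb 7, Feb 8, Feb 9, …, Mar 1, Mar 2, Mar 3, skipping weekends) brings us to Thursday, 2022/03/03, which is the date disbursement becomes effective.

2022/03/03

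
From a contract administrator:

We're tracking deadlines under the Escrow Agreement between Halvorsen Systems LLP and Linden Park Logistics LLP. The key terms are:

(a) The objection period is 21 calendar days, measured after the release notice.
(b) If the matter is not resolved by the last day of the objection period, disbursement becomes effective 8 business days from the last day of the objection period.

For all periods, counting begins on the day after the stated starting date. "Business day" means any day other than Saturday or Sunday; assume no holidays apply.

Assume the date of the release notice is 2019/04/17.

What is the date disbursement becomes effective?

Adding 21 calendar days to 2019/04/17 gives 2019/05/08, which is the last day of the objection period.
From Wednesday, 2019/05/08, 8 business days (May 9, May 10, May 13, May 14, May 15, May 16, May 17, May 20, skipping weekends) brings us to Monday, 2019/05/20, which is the date disbursement becomes effective.

2019/05/20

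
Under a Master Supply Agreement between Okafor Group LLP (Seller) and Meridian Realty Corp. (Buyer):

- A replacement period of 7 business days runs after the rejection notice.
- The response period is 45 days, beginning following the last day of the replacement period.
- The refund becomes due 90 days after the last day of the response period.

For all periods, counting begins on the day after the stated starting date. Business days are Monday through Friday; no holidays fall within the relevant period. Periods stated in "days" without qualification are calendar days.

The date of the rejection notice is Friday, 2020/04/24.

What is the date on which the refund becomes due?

2020/09/17

The last day of the replacement period: counting 7 business days from Friday, 2020/04/24 (Apr 27, Apr 28, Apr 29, Apr 30, May 1, May 4, May 5, skipping weekends) reaches Tuesday, 2020/05/05.
The last day of the response period: 2020/05/05 + 45 days = 2020/06/19.
The date on which the refund becomes due: 2020/06/19 + 90 days = 2020/09/17.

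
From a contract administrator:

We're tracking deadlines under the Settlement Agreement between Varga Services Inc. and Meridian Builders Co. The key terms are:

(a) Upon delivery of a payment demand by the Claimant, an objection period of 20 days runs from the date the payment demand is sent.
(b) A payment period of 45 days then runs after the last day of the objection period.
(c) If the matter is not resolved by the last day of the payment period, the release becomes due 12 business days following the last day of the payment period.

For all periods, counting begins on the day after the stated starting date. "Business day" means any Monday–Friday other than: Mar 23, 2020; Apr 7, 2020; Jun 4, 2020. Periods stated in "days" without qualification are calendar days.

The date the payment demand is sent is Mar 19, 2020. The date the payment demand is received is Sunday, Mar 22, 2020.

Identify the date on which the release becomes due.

Adding 20 calendar days to Mar 19, 2020 gives Apr 8, 2020, which is the last day of the objection period.
The last day of the payment period: 45 calendar days after Apr 8, 2020 is May 23, 2020.
The date on which the release becomes due: 12 business days after Saturday, May 23, 2020, skipping weekends and the listed holiday on Jun 4 — May 25, May 26, May 27, May 28, …, Jun 8, Jun 9, Jun 10 — lands on Wednesday, Jun 10, 2020.

Jun 10, 2020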